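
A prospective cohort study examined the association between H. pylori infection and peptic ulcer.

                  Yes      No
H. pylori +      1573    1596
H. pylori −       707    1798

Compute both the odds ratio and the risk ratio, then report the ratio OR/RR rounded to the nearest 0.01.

Cells: a = 1573, b = 1596, c = 707, d = 1798.
OR = (1573·1798)/(1596·707) = 2828254/1128372 = 2.50649
Risk in exposed = 1573/3169 = 0.49637; risk in unexposed = 707/2505 = 0.28224; RR = 1.75871
OR/RR = 2.50649 / 1.75871 = 1.42519
The outcome is not rare, so the OR lies further from 1 than the RR.

1.43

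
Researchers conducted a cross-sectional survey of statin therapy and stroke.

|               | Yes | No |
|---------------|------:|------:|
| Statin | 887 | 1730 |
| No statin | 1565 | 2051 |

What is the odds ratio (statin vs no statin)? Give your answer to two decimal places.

0.67

Cells: a = 887, b = 1730, c = 1565, d = 2051.
OR = (a·d)/(b·c) = (887 × 2051) / (1730 × 1565) = 1819237 / 2707450 = 0.67194
Exposure is associated with lower odds of stroke (OR = 0.67 < 1).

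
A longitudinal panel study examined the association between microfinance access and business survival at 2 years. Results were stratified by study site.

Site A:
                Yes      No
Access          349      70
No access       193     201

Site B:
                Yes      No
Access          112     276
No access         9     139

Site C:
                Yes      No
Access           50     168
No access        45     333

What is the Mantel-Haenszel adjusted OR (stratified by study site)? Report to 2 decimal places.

OR_MH = Σ(aᵢdᵢ/nᵢ) / Σ(bᵢcᵢ/nᵢ), where nᵢ is the stratum total.
Stratum 1 (Site A): n = 813; a·d/n = 349·201/813 = 86.2841; b·c/n = 70·193/813 = 16.6175
Stratum 2 (Site B): n = 536; a·d/n = 112·139/536 = 29.0448; b·c/n = 276·9/536 = 4.6343
Stratum 3 (Site C): n = 596; a·d/n = 50·333/596 = 27.9362; b·c/n = 168·45/596 = 12.6846
OR_MH = (86.2841 + 29.0448 + 27.9362) / (16.6175 + 4.6343 + 12.6846) = 143.2652 / 33.9364 = 4.22158

4.22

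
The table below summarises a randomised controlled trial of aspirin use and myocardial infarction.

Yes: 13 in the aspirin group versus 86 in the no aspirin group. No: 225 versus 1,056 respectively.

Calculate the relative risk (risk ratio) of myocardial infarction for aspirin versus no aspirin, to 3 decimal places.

From the description: a = 13, b = 225, c = 86, d = 1056.
Risk in exposed = 13/238 = 0.05462; risk in unexposed = 86/1142 = 0.07531.
RR = 0.05462 / 0.07531 = 0.72533
The risk is 27% lower among the exposed than among the unexposed.

0.725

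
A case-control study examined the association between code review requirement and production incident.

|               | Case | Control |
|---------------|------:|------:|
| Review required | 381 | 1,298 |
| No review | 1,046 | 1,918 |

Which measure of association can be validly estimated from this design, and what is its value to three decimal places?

0.538

Cells: a = 381, b = 1298, c = 1046, d = 1918.
This is a case-control study: participants were sampled on outcome status, so risks in the source population cannot be estimated directly — relative risk is not valid here. The odds ratio is the appropriate measure.
OR = (a·d)/(b·c) = (381 × 1918) / (1298 × 1046) = 730758 / 1357708 = 0.53823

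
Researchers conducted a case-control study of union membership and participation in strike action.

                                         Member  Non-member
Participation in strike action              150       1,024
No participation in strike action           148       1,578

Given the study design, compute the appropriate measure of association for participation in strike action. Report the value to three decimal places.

Reading the table with exposure as columns: a = 150 (Member, case), b = 148 (Member, non-case), c = 1024 (Non-member, case), d = 1578.
This is a case-control study: participants were sampled on outcome status, so risks in the source population cannot be estimated directly — relative risk is not valid here. The odds ratio is the appropriate measure.
OR = (a·d)/(b·c) = (150 × 1578) / (148 × 1024) = 236700 / 151552 = 1.56184

1.562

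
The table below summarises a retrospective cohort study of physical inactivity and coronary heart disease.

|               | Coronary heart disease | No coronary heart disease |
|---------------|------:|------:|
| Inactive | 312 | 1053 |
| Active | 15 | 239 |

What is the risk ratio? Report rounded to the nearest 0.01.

3.87

Cells: a = 312, b = 1053, c = 15, d = 239.
Risk in exposed = 312/1365 = 0.22857; risk in unexposed = 15/254 = 0.05906.
RR = 0.22857 / 0.05906 = 3.87048
The risk among the exposed is 3.87 times that among the unexposed.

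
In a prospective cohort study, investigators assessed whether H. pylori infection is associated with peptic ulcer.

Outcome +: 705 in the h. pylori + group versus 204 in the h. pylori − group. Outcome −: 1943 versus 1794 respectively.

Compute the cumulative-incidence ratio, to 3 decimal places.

2.608

From the description: a = 705, b = 1943, c = 204, d = 1794.
Risk in exposed = 705/2648 = 0.26624; risk in unexposed = 204/1998 = 0.10210.
RR = 0.26624 / 0.10210 = 2.60757
The risk among the exposed is 2.61 times that among the unexposed.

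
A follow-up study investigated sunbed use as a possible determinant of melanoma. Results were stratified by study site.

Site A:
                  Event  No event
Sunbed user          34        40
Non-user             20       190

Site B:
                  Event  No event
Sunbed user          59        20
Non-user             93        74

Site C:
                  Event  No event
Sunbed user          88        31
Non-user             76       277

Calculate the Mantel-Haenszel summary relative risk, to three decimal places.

2.415

RR_MH = Σ(aᵢ·n₀ᵢ/nᵢ) / Σ(cᵢ·n₁ᵢ/nᵢ), with n₁ᵢ = aᵢ+bᵢ (exposed), n₀ᵢ = cᵢ+dᵢ (unexposed), nᵢ = n₁ᵢ+n₀ᵢ.
Stratum 1 (Site A): n₁ = 74, n₀ = 210, n = 284; a·n₀/n = 34·210/284 = 25.1408; c·n₁/n = 20·74/284 = 5.2113
Stratum 2 (Site B): n₁ = 79, n₀ = 167, n = 246; a·n₀/n = 59·167/246 = 40.0528; c·n₁/n = 93·79/246 = 29.8659
Stratum 3 (Site C): n₁ = 119, n₀ = 353, n = 472; a·n₀/n = 88·353/472 = 65.8136; c·n₁/n = 76·119/472 = 19.1610
RR_MH = (25.1408 + 40.0528 + 65.8136) / (5.2113 + 29.8659 + 19.1610) = 131.0072 / 54.2381 = 2.41541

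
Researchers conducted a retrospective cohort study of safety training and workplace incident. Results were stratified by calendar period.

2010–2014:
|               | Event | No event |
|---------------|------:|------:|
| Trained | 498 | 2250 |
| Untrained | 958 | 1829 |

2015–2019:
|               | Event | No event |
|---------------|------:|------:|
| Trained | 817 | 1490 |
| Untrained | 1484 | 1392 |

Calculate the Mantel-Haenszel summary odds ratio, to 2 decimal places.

0.47

OR_MH = Σ(aᵢdᵢ/nᵢ) / Σ(bᵢcᵢ/nᵢ), where nᵢ is the stratum total.
Stratum 1 (2010–2014): n = 5535; a·d/n = 498·1829/5535 = 164.5604; b·c/n = 2250·958/5535 = 389.4309
Stratum 2 (2015–2019): n = 5183; a·d/n = 817·1392/5183 = 219.4220; b·c/n = 1490·1484/5183 = 426.6178
OR_MH = (164.5604 + 219.4220) / (389.4309 + 426.6178) = 383.9824 / 816.0487 = 0.47054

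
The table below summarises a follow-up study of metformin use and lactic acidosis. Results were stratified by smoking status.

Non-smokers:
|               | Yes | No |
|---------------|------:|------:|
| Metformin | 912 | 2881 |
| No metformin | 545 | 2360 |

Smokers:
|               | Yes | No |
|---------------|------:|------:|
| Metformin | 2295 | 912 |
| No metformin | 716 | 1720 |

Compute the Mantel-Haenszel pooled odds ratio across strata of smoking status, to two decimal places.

2.92

OR_MH = Σ(aᵢdᵢ/nᵢ) / Σ(bᵢcᵢ/nᵢ), where nᵢ is the stratum total.
Stratum 1 (Non-smokers): n = 6698; a·d/n = 912·2360/6698 = 321.3377; b·c/n = 2881·545/6698 = 234.4200
Stratum 2 (Smokers): n = 5643; a·d/n = 2295·1720/5643 = 699.5215; b·c/n = 912·716/5643 = 115.7172
OR_MH = (321.3377 + 699.5215) / (234.4200 + 115.7172) = 1020.8592 / 350.1371 = 2.91560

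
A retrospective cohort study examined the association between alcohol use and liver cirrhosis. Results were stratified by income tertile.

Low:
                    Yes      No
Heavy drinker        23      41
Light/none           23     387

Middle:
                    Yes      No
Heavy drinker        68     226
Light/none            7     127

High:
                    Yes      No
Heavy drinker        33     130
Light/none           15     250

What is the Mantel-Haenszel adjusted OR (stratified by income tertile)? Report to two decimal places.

OR_MH = Σ(aᵢdᵢ/nᵢ) / Σ(bᵢcᵢ/nᵢ), where nᵢ is the stratum total.
Stratum 1 (Low): n = 474; a·d/n = 23·387/474 = 18.7785; b·c/n = 41·23/474 = 1.9895
Stratum 2 (Middle): n = 428; a·d/n = 68·127/428 = 20.1776; b·c/n = 226·7/428 = 3.6963
Stratum 3 (High): n = 428; a·d/n = 33·250/428 = 19.2757; b·c/n = 130·15/428 = 4.5561
OR_MH = (18.7785 + 20.1776 + 19.2757) / (1.9895 + 3.6963 + 4.5561) = 58.2318 / 10.2418 = 5.68570

5.69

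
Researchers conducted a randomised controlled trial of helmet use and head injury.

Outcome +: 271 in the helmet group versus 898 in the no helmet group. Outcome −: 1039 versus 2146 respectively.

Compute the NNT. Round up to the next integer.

Risk in treated group = 271/1310 = 0.20687; risk in control = 898/3044 = 0.29501.
Absolute risk reduction = 0.29501 − 0.20687 = 0.08814
NNT = 1 / ARR = 1 / 0.08814 = 11.346 → round up → 12

12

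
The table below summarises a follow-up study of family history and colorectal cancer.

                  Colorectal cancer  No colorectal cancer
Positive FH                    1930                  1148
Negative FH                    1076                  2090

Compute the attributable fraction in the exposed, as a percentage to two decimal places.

Cells: a = 1930, b = 1148, c = 1076, d = 2090.
Risk in exposed = 1930/3078 = 0.62703; risk in unexposed = 1076/3166 = 0.33986.
RR = 0.62703/0.33986 = 1.84496
AR% = (RR − 1)/RR × 100 = (1.84496 − 1)/1.84496 × 100 = 45.7983%

45.80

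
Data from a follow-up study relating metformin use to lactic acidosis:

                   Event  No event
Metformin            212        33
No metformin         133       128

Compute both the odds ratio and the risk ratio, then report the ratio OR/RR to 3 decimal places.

Cells: a = 212, b = 33, c = 133, d = 128.
OR = (212·128)/(33·133) = 27136/4389 = 6.18273
Risk in exposed = 212/245 = 0.86531; risk in unexposed = 133/261 = 0.50958; RR = 1.69808
OR/RR = 6.18273 / 1.69808 = 3.64101
The outcome is not rare, so the OR lies further from 1 than the RR.

3.641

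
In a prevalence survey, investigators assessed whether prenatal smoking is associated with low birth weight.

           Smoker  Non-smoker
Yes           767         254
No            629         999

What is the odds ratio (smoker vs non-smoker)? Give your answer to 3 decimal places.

4.796

Reading the table with exposure as columns: a = 767 (Smoker, case), b = 629 (Smoker, non-case), c = 254 (Non-smoker, case), d = 999.
OR = (a·d)/(b·c) = (767 × 999) / (629 × 254) = 766233 / 159766 = 4.79597
The odds of low birth weight are about 4.80 times as high in the smoker group.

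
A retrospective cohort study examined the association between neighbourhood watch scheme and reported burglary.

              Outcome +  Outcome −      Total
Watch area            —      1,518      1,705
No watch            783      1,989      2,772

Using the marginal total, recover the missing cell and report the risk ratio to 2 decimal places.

0.39

The missing cell is in the exposed row: 1705 − 1518 = 187.
So a = 187, b = 1518, c = 783, d = 1989.
RR = [a/(a+b)] / [c/(c+d)] = (187/1705) / (783/2772) = 0.10968/0.28247 = 0.38828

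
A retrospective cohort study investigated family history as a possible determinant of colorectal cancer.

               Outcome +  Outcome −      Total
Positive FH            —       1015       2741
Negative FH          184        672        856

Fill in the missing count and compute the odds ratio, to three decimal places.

The missing cell is in the exposed row: 2741 − 1015 = 1726.
So a = 1726, b = 1015, c = 184, d = 672.
OR = (a·d)/(b·c) = (1726 × 672) / (1015 × 184) = 1159872 / 186760 = 6.21049

6.210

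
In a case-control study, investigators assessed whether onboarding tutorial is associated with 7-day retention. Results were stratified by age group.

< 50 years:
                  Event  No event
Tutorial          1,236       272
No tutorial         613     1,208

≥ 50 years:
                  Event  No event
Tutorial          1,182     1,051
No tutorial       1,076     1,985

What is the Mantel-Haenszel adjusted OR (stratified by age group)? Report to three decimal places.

3.382

OR_MH = Σ(aᵢdᵢ/nᵢ) / Σ(bᵢcᵢ/nᵢ), where nᵢ is the stratum total.
Stratum 1 (< 50 years): n = 3329; a·d/n = 1236·1208/3329 = 448.5095; b·c/n = 272·613/3329 = 50.0859
Stratum 2 (≥ 50 years): n = 5294; a·d/n = 1182·1985/5294 = 443.1942; b·c/n = 1051·1076/5294 = 213.6147
OR_MH = (448.5095 + 443.1942) / (50.0859 + 213.6147) = 891.7036 / 263.7006 = 3.38150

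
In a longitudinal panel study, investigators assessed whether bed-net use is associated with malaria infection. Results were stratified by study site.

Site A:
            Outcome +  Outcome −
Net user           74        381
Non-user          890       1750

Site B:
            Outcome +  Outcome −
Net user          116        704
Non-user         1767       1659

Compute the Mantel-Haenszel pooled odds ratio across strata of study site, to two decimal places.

0.22

OR_MH = Σ(aᵢdᵢ/nᵢ) / Σ(bᵢcᵢ/nᵢ), where nᵢ is the stratum total.
Stratum 1 (Site A): n = 3095; a·d/n = 74·1750/3095 = 41.8417; b·c/n = 381·890/3095 = 109.5606
Stratum 2 (Site B): n = 4246; a·d/n = 116·1659/4246 = 45.3236; b·c/n = 704·1767/4246 = 292.9741
OR_MH = (41.8417 + 45.3236) / (109.5606 + 292.9741) = 87.1653 / 402.5347 = 0.21654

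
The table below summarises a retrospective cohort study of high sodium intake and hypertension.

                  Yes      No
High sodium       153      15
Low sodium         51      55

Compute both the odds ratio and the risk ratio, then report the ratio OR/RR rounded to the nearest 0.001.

Cells: a = 153, b = 15, c = 51, d = 55.
OR = (153·55)/(15·51) = 8415/765 = 11.00000
Risk in exposed = 153/168 = 0.91071; risk in unexposed = 51/106 = 0.48113; RR = 1.89286
OR/RR = 11.00000 / 1.89286 = 5.81132
The outcome is not rare, so the OR lies further from 1 than the RR.

5.811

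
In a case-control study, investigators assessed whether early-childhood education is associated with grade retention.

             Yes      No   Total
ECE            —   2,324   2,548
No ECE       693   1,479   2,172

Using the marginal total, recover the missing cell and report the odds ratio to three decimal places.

0.206

The missing cell is in the exposed row: 2548 − 2324 = 224.
So a = 224, b = 2324, c = 693, d = 1479.
OR = (a·d)/(b·c) = (224 × 1479) / (2324 × 693) = 331296 / 1610532 = 0.20571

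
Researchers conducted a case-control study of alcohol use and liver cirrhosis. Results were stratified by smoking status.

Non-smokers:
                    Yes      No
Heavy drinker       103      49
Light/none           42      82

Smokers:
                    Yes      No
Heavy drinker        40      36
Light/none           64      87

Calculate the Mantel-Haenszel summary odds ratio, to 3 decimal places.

OR_MH = Σ(aᵢdᵢ/nᵢ) / Σ(bᵢcᵢ/nᵢ), where nᵢ is the stratum total.
Stratum 1 (Non-smokers): n = 276; a·d/n = 103·82/276 = 30.6014; b·c/n = 49·42/276 = 7.4565
Stratum 2 (Smokers): n = 227; a·d/n = 40·87/227 = 15.3304; b·c/n = 36·64/227 = 10.1498
OR_MH = (30.6014 + 15.3304) / (7.4565 + 10.1498) = 45.9318 / 17.6063 = 2.60883

2.609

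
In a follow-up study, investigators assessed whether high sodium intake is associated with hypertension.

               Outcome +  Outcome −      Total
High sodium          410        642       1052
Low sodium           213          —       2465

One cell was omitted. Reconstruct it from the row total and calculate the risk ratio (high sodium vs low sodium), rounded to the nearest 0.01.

4.51

The missing cell is in the unexposed row: 2465 − 213 = 2252.
So a = 410, b = 642, c = 213, d = 2252.
RR = [a/(a+b)] / [c/(c+d)] = (410/1052) / (213/2465) = 0.38973/0.08641 = 4.51030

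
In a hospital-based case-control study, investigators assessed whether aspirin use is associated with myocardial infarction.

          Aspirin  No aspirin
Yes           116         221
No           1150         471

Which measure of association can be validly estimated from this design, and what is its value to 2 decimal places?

0.21

Reading the table with exposure as columns: a = 116 (Aspirin, case), b = 1150 (Aspirin, non-case), c = 221 (No aspirin, case), d = 471.
This is a hospital-based case-control study: participants were sampled on outcome status, so risks in the source population cannot be estimated directly — relative risk is not valid here. The odds ratio is the appropriate measure.
OR = (a·d)/(b·c) = (116 × 471) / (1150 × 221) = 54636 / 254150 = 0.21498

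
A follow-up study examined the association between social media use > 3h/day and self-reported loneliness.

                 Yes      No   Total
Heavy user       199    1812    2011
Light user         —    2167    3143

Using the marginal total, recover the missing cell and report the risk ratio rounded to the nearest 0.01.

The missing cell is in the unexposed row: 3143 − 2167 = 976.
So a = 199, b = 1812, c = 976, d = 2167.
RR = [a/(a+b)] / [c/(c+d)] = (199/2011) / (976/3143) = 0.09896/0.31053 = 0.31867

0.32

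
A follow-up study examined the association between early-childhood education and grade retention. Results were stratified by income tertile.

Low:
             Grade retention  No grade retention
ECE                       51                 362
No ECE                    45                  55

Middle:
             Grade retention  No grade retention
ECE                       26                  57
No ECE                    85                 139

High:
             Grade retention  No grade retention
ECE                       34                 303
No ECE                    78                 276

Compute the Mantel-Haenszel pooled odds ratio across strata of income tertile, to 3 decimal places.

OR_MH = Σ(aᵢdᵢ/nᵢ) / Σ(bᵢcᵢ/nᵢ), where nᵢ is the stratum total.
Stratum 1 (Low): n = 513; a·d/n = 51·55/513 = 5.4678; b·c/n = 362·45/513 = 31.7544
Stratum 2 (Middle): n = 307; a·d/n = 26·139/307 = 11.7720; b·c/n = 57·85/307 = 15.7818
Stratum 3 (High): n = 691; a·d/n = 34·276/691 = 13.5803; b·c/n = 303·78/691 = 34.2026
OR_MH = (5.4678 + 11.7720 + 13.5803) / (31.7544 + 15.7818 + 34.2026) = 30.8201 / 81.7387 = 0.37706

0.377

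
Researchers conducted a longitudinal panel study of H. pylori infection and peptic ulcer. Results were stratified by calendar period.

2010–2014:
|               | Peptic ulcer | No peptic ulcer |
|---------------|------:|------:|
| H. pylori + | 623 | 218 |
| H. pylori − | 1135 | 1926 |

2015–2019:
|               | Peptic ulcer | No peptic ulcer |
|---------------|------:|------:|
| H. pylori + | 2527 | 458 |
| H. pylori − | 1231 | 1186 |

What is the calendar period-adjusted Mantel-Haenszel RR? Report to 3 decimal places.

1.751

RR_MH = Σ(aᵢ·n₀ᵢ/nᵢ) / Σ(cᵢ·n₁ᵢ/nᵢ), with n₁ᵢ = aᵢ+bᵢ (exposed), n₀ᵢ = cᵢ+dᵢ (unexposed), nᵢ = n₁ᵢ+n₀ᵢ.
Stratum 1 (2010–2014): n₁ = 841, n₀ = 3061, n = 3902; a·n₀/n = 623·3061/3902 = 488.7245; c·n₁/n = 1135·841/3902 = 244.6271
Stratum 2 (2015–2019): n₁ = 2985, n₀ = 2417, n = 5402; a·n₀/n = 2527·2417/5402 = 1130.6477; c·n₁/n = 1231·2985/5402 = 680.2175
RR_MH = (488.7245 + 1130.6477) / (244.6271 + 680.2175) = 1619.3722 / 924.8446 = 1.75097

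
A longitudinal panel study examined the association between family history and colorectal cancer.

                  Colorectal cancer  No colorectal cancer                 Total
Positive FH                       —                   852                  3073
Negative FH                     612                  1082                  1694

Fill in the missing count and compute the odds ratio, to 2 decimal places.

4.61

The missing cell is in the exposed row: 3073 − 852 = 2221.
So a = 2221, b = 852, c = 612, d = 1082.
OR = (a·d)/(b·c) = (2221 × 1082) / (852 × 612) = 2403122 / 521424 = 4.60877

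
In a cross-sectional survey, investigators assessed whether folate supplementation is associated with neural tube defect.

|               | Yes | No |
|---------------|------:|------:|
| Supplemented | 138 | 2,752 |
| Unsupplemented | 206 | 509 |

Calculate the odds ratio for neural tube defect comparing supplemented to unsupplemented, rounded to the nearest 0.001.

0.124

Cells: a = 138, b = 2752, c = 206, d = 509.
OR = (a·d)/(b·c) = (138 × 509) / (2752 × 206) = 70242 / 566912 = 0.12390
Exposure is associated with lower odds of neural tube defect (OR = 0.12 < 1).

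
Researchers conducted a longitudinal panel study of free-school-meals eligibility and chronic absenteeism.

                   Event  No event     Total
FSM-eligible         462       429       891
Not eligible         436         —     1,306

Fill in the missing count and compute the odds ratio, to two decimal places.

The missing cell is in the unexposed row: 1306 − 436 = 870.
So a = 462, b = 429, c = 436, d = 870.
OR = (a·d)/(b·c) = (462 × 870) / (429 × 436) = 401940 / 187044 = 2.14891

2.15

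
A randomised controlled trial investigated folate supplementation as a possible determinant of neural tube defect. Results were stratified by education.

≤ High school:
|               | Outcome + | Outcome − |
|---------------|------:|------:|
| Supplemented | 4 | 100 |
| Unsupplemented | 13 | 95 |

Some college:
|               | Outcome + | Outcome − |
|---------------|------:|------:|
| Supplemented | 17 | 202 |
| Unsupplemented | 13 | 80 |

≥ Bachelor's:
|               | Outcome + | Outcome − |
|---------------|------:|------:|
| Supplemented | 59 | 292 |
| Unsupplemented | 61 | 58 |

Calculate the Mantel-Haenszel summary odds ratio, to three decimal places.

OR_MH = Σ(aᵢdᵢ/nᵢ) / Σ(bᵢcᵢ/nᵢ), where nᵢ is the stratum total.
Stratum 1 (≤ High school): n = 212; a·d/n = 4·95/212 = 1.7925; b·c/n = 100·13/212 = 6.1321
Stratum 2 (Some college): n = 312; a·d/n = 17·80/312 = 4.3590; b·c/n = 202·13/312 = 8.4167
Stratum 3 (≥ Bachelor's): n = 470; a·d/n = 59·58/470 = 7.2809; b·c/n = 292·61/470 = 37.8979
OR_MH = (1.7925 + 4.3590 + 7.2809) / (6.1321 + 8.4167 + 37.8979) = 13.4323 / 52.4466 = 0.25611

0.256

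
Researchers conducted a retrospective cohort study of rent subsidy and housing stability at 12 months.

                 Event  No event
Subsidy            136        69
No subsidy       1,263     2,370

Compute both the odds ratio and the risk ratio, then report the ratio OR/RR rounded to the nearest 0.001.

Cells: a = 136, b = 69, c = 1263, d = 2370.
OR = (136·2370)/(69·1263) = 322320/87147 = 3.69858
Risk in exposed = 136/205 = 0.66341; risk in unexposed = 1263/3633 = 0.34765; RR = 1.90830
OR/RR = 3.69858 / 1.90830 = 1.93815
The outcome is not rare, so the OR lies further from 1 than the RR.

1.938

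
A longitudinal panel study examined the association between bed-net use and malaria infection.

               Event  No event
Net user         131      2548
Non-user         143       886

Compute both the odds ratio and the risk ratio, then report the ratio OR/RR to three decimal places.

0.905

Cells: a = 131, b = 2548, c = 143, d = 886.
OR = (131·886)/(2548·143) = 116066/364364 = 0.31854
Risk in exposed = 131/2679 = 0.04890; risk in unexposed = 143/1029 = 0.13897; RR = 0.35187
OR/RR = 0.31854 / 0.35187 = 0.90530
The outcome is not rare, so the OR lies further from 1 than the RR.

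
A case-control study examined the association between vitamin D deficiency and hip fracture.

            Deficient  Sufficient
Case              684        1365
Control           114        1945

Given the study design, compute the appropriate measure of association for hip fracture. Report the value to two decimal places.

Reading the table with exposure as columns: a = 684 (Deficient, case), b = 114 (Deficient, non-case), c = 1365 (Sufficient, case), d = 1945.
This is a case-control study: participants were sampled on outcome status, so risks in the source population cannot be estimated directly — relative risk is not valid here. The odds ratio is the appropriate measure.
OR = (a·d)/(b·c) = (684 × 1945) / (114 × 1365) = 1330380 / 155610 = 8.54945

8.55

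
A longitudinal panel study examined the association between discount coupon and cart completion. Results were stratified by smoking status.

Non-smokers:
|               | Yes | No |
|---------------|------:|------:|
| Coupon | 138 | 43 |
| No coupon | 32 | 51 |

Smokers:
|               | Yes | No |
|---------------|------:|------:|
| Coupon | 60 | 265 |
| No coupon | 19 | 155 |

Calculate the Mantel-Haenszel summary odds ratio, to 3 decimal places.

2.960

OR_MH = Σ(aᵢdᵢ/nᵢ) / Σ(bᵢcᵢ/nᵢ), where nᵢ is the stratum total.
Stratum 1 (Non-smokers): n = 264; a·d/n = 138·51/264 = 26.6591; b·c/n = 43·32/264 = 5.2121
Stratum 2 (Smokers): n = 499; a·d/n = 60·155/499 = 18.6373; b·c/n = 265·19/499 = 10.0902
OR_MH = (26.6591 + 18.6373) / (5.2121 + 10.0902) = 45.2964 / 15.3023 = 2.96010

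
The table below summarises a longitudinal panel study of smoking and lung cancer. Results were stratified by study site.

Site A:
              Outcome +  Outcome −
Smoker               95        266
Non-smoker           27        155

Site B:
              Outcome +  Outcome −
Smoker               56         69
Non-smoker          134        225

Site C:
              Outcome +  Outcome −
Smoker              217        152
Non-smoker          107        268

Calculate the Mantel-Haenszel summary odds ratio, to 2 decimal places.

2.42

OR_MH = Σ(aᵢdᵢ/nᵢ) / Σ(bᵢcᵢ/nᵢ), where nᵢ is the stratum total.
Stratum 1 (Site A): n = 543; a·d/n = 95·155/543 = 27.1179; b·c/n = 266·27/543 = 13.2265
Stratum 2 (Site B): n = 484; a·d/n = 56·225/484 = 26.0331; b·c/n = 69·134/484 = 19.1033
Stratum 3 (Site C): n = 744; a·d/n = 217·268/744 = 78.1667; b·c/n = 152·107/744 = 21.8602
OR_MH = (27.1179 + 26.0331 + 78.1667) / (13.2265 + 19.1033 + 21.8602) = 131.3176 / 54.1900 = 2.42328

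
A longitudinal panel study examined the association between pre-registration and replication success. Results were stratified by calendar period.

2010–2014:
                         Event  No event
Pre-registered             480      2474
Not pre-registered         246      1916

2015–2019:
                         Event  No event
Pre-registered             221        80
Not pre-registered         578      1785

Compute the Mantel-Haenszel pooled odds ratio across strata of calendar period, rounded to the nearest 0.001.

OR_MH = Σ(aᵢdᵢ/nᵢ) / Σ(bᵢcᵢ/nᵢ), where nᵢ is the stratum total.
Stratum 1 (2010–2014): n = 5116; a·d/n = 480·1916/5116 = 179.7654; b·c/n = 2474·246/5116 = 118.9609
Stratum 2 (2015–2019): n = 2664; a·d/n = 221·1785/2664 = 148.0800; b·c/n = 80·578/2664 = 17.3574
OR_MH = (179.7654 + 148.0800) / (118.9609 + 17.3574) = 327.8454 / 136.3183 = 2.40500

2.405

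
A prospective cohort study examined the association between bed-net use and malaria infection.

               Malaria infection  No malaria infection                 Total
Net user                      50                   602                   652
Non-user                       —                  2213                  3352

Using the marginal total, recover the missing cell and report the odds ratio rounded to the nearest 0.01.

0.16

The missing cell is in the unexposed row: 3352 − 2213 = 1139.
So a = 50, b = 602, c = 1139, d = 2213.
OR = (a·d)/(b·c) = (50 × 2213) / (602 × 1139) = 110650 / 685678 = 0.16137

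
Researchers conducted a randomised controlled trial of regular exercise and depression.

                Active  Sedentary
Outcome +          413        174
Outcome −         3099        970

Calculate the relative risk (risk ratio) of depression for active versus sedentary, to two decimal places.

Reading the table with exposure as columns: a = 413 (Active, case), b = 3099 (Active, non-case), c = 174 (Sedentary, case), d = 970.
Risk in exposed = 413/3512 = 0.11760; risk in unexposed = 174/1144 = 0.15210.
RR = 0.11760 / 0.15210 = 0.77317
The risk is 23% lower among the exposed than among the unexposed.

0.77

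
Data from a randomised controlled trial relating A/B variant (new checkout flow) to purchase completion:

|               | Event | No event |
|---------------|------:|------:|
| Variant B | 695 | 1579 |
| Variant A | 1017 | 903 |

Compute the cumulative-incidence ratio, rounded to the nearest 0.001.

0.577

Cells: a = 695, b = 1579, c = 1017, d = 903.
Risk in exposed = 695/2274 = 0.30563; risk in unexposed = 1017/1920 = 0.52969.
RR = 0.30563 / 0.52969 = 0.57700
The risk is 42% lower among the exposed than among the unexposed.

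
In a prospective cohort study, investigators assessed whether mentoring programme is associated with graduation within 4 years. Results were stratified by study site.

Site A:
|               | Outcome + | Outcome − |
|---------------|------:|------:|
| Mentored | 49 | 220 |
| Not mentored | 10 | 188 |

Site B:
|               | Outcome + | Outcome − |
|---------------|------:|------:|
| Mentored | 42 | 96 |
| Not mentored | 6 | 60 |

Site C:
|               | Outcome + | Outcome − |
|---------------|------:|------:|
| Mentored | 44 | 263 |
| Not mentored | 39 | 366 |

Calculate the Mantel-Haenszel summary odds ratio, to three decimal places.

2.493

OR_MH = Σ(aᵢdᵢ/nᵢ) / Σ(bᵢcᵢ/nᵢ), where nᵢ is the stratum total.
Stratum 1 (Site A): n = 467; a·d/n = 49·188/467 = 19.7259; b·c/n = 220·10/467 = 4.7109
Stratum 2 (Site B): n = 204; a·d/n = 42·60/204 = 12.3529; b·c/n = 96·6/204 = 2.8235
Stratum 3 (Site C): n = 712; a·d/n = 44·366/712 = 22.6180; b·c/n = 263·39/712 = 14.4059
OR_MH = (19.7259 + 12.3529 + 22.6180) / (4.7109 + 2.8235 + 14.4059) = 54.6968 / 21.9403 = 2.49298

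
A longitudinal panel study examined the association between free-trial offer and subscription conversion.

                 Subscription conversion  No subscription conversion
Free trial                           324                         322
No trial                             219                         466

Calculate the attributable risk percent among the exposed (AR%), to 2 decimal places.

36.26

Cells: a = 324, b = 322, c = 219, d = 466.
Risk in exposed = 324/646 = 0.50155; risk in unexposed = 219/685 = 0.31971.
RR = 0.50155/0.31971 = 1.56877
AR% = (RR − 1)/RR × 100 = (1.56877 − 1)/1.56877 × 100 = 36.2557%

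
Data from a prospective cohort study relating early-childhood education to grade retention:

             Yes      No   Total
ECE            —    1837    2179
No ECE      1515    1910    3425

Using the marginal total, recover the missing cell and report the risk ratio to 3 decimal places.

0.355

The missing cell is in the exposed row: 2179 − 1837 = 342.
So a = 342, b = 1837, c = 1515, d = 1910.
RR = [a/(a+b)] / [c/(c+d)] = (342/2179) / (1515/3425) = 0.15695/0.44234 = 0.35483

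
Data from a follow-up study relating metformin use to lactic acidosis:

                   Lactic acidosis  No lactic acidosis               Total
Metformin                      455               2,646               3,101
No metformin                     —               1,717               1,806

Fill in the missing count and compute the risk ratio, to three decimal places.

2.977

The missing cell is in the unexposed row: 1806 − 1717 = 89.
So a = 455, b = 2646, c = 89, d = 1717.
RR = [a/(a+b)] / [c/(c+d)] = (455/3101) / (89/1806) = 0.14673/0.04928 = 2.97740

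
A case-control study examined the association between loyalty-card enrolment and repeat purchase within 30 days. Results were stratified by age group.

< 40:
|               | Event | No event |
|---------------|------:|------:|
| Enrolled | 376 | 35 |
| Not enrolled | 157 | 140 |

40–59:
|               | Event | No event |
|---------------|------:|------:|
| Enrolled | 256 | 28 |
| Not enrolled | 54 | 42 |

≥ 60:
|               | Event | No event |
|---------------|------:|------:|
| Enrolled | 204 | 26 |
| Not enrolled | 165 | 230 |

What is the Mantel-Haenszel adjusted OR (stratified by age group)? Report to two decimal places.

9.55

OR_MH = Σ(aᵢdᵢ/nᵢ) / Σ(bᵢcᵢ/nᵢ), where nᵢ is the stratum total.
Stratum 1 (< 40): n = 708; a·d/n = 376·140/708 = 74.3503; b·c/n = 35·157/708 = 7.7613
Stratum 2 (40–59): n = 380; a·d/n = 256·42/380 = 28.2947; b·c/n = 28·54/380 = 3.9789
Stratum 3 (≥ 60): n = 625; a·d/n = 204·230/625 = 75.0720; b·c/n = 26·165/625 = 6.8640
OR_MH = (74.3503 + 28.2947 + 75.0720) / (7.7613 + 3.9789 + 6.8640) = 177.7170 / 18.6042 = 9.55250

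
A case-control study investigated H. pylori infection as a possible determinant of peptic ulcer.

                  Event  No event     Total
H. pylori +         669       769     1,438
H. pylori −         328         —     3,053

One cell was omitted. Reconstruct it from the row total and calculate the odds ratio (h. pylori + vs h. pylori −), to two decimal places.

The missing cell is in the unexposed row: 3053 − 328 = 2725.
So a = 669, b = 769, c = 328, d = 2725.
OR = (a·d)/(b·c) = (669 × 2725) / (769 × 328) = 1823025 / 252232 = 7.22757

7.23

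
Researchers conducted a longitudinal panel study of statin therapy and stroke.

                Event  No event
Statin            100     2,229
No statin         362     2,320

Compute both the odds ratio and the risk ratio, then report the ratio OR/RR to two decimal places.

0.90

Cells: a = 100, b = 2229, c = 362, d = 2320.
OR = (100·2320)/(2229·362) = 232000/806898 = 0.28752
Risk in exposed = 100/2329 = 0.04294; risk in unexposed = 362/2682 = 0.13497; RR = 0.31811
OR/RR = 0.28752 / 0.31811 = 0.90383
The outcome is not rare, so the OR lies further from 1 than the RR.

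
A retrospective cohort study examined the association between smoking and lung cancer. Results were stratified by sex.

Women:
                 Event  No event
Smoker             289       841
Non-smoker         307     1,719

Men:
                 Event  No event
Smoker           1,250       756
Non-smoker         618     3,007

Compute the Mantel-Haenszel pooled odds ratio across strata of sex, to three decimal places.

OR_MH = Σ(aᵢdᵢ/nᵢ) / Σ(bᵢcᵢ/nᵢ), where nᵢ is the stratum total.
Stratum 1 (Women): n = 3156; a·d/n = 289·1719/3156 = 157.4116; b·c/n = 841·307/3156 = 81.8083
Stratum 2 (Men): n = 5631; a·d/n = 1250·3007/5631 = 667.5102; b·c/n = 756·618/5631 = 82.9707
OR_MH = (157.4116 + 667.5102) / (81.8083 + 82.9707) = 824.9218 / 164.7790 = 5.00623

5.006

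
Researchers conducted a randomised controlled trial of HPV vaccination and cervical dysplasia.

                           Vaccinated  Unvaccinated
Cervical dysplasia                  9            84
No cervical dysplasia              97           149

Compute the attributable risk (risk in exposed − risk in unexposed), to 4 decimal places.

Reading the table with exposure as columns: a = 9 (Vaccinated, case), b = 97 (Vaccinated, non-case), c = 84 (Unvaccinated, case), d = 149.
Risk in exposed = 9/106 = 0.084906; risk in unexposed = 84/233 = 0.360515.
Risk difference = 0.084906 − 0.360515 = -0.275609

-0.2756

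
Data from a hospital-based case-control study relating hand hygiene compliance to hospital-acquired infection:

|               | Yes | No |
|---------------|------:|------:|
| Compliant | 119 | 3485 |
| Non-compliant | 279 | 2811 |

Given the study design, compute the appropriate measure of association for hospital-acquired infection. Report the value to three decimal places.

0.344

Cells: a = 119, b = 3485, c = 279, d = 2811.
This is a hospital-based case-control study: participants were sampled on outcome status, so risks in the source population cannot be estimated directly — relative risk is not valid here. The odds ratio is the appropriate measure.
OR = (a·d)/(b·c) = (119 × 2811) / (3485 × 279) = 334509 / 972315 = 0.34403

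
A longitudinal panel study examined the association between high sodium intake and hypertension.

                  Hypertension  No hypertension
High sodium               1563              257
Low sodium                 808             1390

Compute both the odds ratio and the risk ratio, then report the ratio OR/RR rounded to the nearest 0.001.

4.478

Cells: a = 1563, b = 257, c = 808, d = 1390.
OR = (1563·1390)/(257·808) = 2172570/207656 = 10.46235
Risk in exposed = 1563/1820 = 0.85879; risk in unexposed = 808/2198 = 0.36761; RR = 2.33617
OR/RR = 10.46235 / 2.33617 = 4.47843
The outcome is not rare, so the OR lies further from 1 than the RR.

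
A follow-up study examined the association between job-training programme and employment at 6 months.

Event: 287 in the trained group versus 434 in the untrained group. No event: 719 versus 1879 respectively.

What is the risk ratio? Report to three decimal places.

1.520

From the description: a = 287, b = 719, c = 434, d = 1879.
Risk in exposed = 287/1006 = 0.28529; risk in unexposed = 434/2313 = 0.18764.
RR = 0.28529 / 0.18764 = 1.52044
The risk among the exposed is 1.52 times that among the unexposed.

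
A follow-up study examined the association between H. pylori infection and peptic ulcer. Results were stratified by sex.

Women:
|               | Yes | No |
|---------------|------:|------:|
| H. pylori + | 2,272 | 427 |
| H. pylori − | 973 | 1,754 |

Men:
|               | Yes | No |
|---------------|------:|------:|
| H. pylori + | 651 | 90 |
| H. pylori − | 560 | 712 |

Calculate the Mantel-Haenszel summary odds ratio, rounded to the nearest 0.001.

9.494

OR_MH = Σ(aᵢdᵢ/nᵢ) / Σ(bᵢcᵢ/nᵢ), where nᵢ is the stratum total.
Stratum 1 (Women): n = 5426; a·d/n = 2272·1754/5426 = 734.4431; b·c/n = 427·973/5426 = 76.5704
Stratum 2 (Men): n = 2013; a·d/n = 651·712/2013 = 230.2593; b·c/n = 90·560/2013 = 25.0373
OR_MH = (734.4431 + 230.2593) / (76.5704 + 25.0373) = 964.7024 / 101.6077 = 9.49439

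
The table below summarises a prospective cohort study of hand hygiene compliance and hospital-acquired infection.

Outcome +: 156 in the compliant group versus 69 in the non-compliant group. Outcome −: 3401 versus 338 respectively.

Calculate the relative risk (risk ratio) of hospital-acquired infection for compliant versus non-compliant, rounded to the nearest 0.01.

0.26

From the description: a = 156, b = 3401, c = 69, d = 338.
Risk in exposed = 156/3557 = 0.04386; risk in unexposed = 69/407 = 0.16953.
RR = 0.04386 / 0.16953 = 0.25869
The risk is 74% lower among the exposed than among the unexposed.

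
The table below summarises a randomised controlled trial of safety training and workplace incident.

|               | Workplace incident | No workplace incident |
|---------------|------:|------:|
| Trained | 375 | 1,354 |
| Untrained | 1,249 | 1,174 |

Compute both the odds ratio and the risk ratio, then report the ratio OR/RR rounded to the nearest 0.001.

Cells: a = 375, b = 1354, c = 1249, d = 1174.
OR = (375·1174)/(1354·1249) = 440250/1691146 = 0.26033
Risk in exposed = 375/1729 = 0.21689; risk in unexposed = 1249/2423 = 0.51548; RR = 0.42075
OR/RR = 0.26033 / 0.42075 = 0.61872
The outcome is not rare, so the OR lies further from 1 than the RR.

0.619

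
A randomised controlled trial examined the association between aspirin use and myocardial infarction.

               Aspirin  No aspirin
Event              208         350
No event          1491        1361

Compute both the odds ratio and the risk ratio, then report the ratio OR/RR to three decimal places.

0.906

Reading the table with exposure as columns: a = 208 (Aspirin, case), b = 1491 (Aspirin, non-case), c = 350 (No aspirin, case), d = 1361.
OR = (208·1361)/(1491·350) = 283088/521850 = 0.54247
Risk in exposed = 208/1699 = 0.12242; risk in unexposed = 350/1711 = 0.20456; RR = 0.59848
OR/RR = 0.54247 / 0.59848 = 0.90641
The outcome is not rare, so the OR lies further from 1 than the RR.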